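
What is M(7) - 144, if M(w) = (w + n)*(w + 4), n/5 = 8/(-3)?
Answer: -641/3 ≈ -213.67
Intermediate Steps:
n = -40/3 (n = 5*(8/(-3)) = 5*(8*(-1/3)) = 5*(-8/3) = -40/3 ≈ -13.333)
M(w) = (4 + w)*(-40/3 + w) (M(w) = (w - 40/3)*(w + 4) = (-40/3 + w)*(4 + w) = (4 + w)*(-40/3 + w))
M(7) - 144 = (-160/3 + 7**2 - 28/3*7) - 144 = (-160/3 + 49 - 196/3) - 144 = -209/3 - 144 = -641/3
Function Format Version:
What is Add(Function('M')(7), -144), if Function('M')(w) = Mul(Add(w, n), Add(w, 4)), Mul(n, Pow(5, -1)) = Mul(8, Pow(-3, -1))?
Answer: Rational(-641, 3) ≈ -213.67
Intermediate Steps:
n = Rational(-40, 3) (n = Mul(5, Mul(8, Pow(-3, -1))) = Mul(5, Mul(8, Rational(-1, 3))) = Mul(5, Rational(-8, 3)) = Rational(-40, 3) ≈ -13.333)
Function('M')(w) = Mul(Add(4, w), Add(Rational(-40, 3), w)) (Function('M')(w) = Mul(Add(w, Rational(-40, 3)), Add(w, 4)) = Mul(Add(Rational(-40, 3), w), Add(4, w)) = Mul(Add(4, w), Add(Rational(-40, 3), w)))
Add(Function('M')(7), -144) = Add(Add(Rational(-160, 3), Pow(7, 2), Mul(Rational(-28, 3), 7)), -144) = Add(Add(Rational(-160, 3), 49, Rational(-196, 3)), -144) = Add(Rational(-209, 3), -144) = Rational(-641, 3)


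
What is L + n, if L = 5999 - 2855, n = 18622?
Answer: 21766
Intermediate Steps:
L = 3144
L + n = 3144 + 18622 = 21766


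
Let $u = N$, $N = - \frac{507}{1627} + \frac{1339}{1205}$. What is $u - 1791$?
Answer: $- \frac{3509750567}{1960535} \approx -1790.2$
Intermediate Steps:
$N = \frac{1567618}{1960535}$ ($N = \left(-507\right) \frac{1}{1627} + 1339 \cdot \frac{1}{1205} = - \frac{507}{1627} + \frac{1339}{1205} = \frac{1567618}{1960535} \approx 0.79959$)
$u = \frac{1567618}{1960535} \approx 0.79959$
$u - 1791 = \frac{1567618}{1960535} - 1791 = - \frac{3509750567}{1960535}$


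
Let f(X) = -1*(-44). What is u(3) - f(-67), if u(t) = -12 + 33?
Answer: -23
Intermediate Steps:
u(t) = 21
f(X) = 44
u(3) - f(-67) = 21 - 1*44 = 21 - 44 = -23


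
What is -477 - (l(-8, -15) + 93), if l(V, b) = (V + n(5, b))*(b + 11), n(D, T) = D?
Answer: -582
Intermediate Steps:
l(V, b) = (5 + V)*(11 + b) (l(V, b) = (V + 5)*(b + 11) = (5 + V)*(11 + b))
-477 - (l(-8, -15) + 93) = -477 - ((55 + 5*(-15) + 11*(-8) - 8*(-15)) + 93) = -477 - ((55 - 75 - 88 + 120) + 93) = -477 - (12 + 93) = -477 - 1*105 = -477 - 105 = -582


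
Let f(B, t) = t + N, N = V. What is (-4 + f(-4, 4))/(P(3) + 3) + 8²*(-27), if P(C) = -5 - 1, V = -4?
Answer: -5180/3 ≈ -1726.7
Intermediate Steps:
N = -4
f(B, t) = -4 + t (f(B, t) = t - 4 = -4 + t)
P(C) = -6
(-4 + f(-4, 4))/(P(3) + 3) + 8²*(-27) = (-4 + (-4 + 4))/(-6 + 3) + 8²*(-27) = (-4 + 0)/(-3) + 64*(-27) = -4*(-⅓) - 1728 = 4/3 - 1728 = -5180/3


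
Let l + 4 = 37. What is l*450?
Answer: 14850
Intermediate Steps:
l = 33 (l = -4 + 37 = 33)
l*450 = 33*450 = 14850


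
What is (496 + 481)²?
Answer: 954529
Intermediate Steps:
(496 + 481)² = 977² = 954529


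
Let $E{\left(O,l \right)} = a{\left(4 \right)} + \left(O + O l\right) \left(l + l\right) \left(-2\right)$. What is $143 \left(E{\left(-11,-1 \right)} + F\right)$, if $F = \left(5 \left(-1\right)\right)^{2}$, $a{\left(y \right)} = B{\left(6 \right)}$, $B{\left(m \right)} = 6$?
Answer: $4433$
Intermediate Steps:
$a{\left(y \right)} = 6$
$E{\left(O,l \right)} = 6 - 4 l \left(O + O l\right)$ ($E{\left(O,l \right)} = 6 + \left(O + O l\right) \left(l + l\right) \left(-2\right) = 6 + \left(O + O l\right) 2 l \left(-2\right) = 6 + 2 l \left(O + O l\right) \left(-2\right) = 6 - 4 l \left(O + O l\right)$)
$F = 25$ ($F = \left(-5\right)^{2} = 25$)
$143 \left(E{\left(-11,-1 \right)} + F\right) = 143 \left(\left(6 - \left(-44\right) \left(-1\right) - - 44 \left(-1\right)^{2}\right) + 25\right) = 143 \left(\left(6 - 44 - \left(-44\right) 1\right) + 25\right) = 143 \left(\left(6 - 44 + 44\right) + 25\right) = 143 \left(6 + 25\right) = 143 \cdot 31 = 4433$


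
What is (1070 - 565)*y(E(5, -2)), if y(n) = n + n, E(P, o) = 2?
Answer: 2020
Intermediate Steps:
y(n) = 2*n
(1070 - 565)*y(E(5, -2)) = (1070 - 565)*(2*2) = 505*4 = 2020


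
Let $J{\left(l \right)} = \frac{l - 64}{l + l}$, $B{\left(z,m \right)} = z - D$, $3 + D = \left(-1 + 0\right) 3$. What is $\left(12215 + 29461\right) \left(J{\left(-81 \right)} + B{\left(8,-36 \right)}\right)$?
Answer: $\frac{16760698}{27} \approx 6.2077 \cdot 10^{5}$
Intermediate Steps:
$D = -6$ ($D = -3 + \left(-1 + 0\right) 3 = -3 - 3 = -6$)
$B{\left(z,m \right)} = 6 + z$ ($B{\left(z,m \right)} = z - -6 = z + 6 = 6 + z$)
$J{\left(l \right)} = \frac{-64 + l}{2 l}$
$\left(12215 + 29461\right) \left(J{\left(-81 \right)} + B{\left(8,-36 \right)}\right) = \left(12215 + 29461\right) \left(\frac{-64 - 81}{2 \left(-81\right)} + \left(6 + 8\right)\right) = 41676 \left(\frac{1}{2} \left(- \frac{1}{81}\right) \left(-145\right) + 14\right) = 41676 \left(\frac{145}{162} + 14\right) = 41676 \cdot \frac{2413}{162} = \frac{16760698}{27}$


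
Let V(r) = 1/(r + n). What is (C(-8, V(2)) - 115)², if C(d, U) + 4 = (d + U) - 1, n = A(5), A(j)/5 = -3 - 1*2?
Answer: 8673025/529 ≈ 16395.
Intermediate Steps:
A(j) = -25 (A(j) = 5*(-3 - 1*2) = 5*(-3 - 2) = 5*(-5) = -25)
n = -25
V(r) = 1/(-25 + r) (V(r) = 1/(r - 25) = 1/(-25 + r))
C(d, U) = -5 + U + d (C(d, U) = -4 + ((d + U) - 1) = -4 + ((U + d) - 1) = -4 + (-1 + U + d) = -5 + U + d)
(C(-8, V(2)) - 115)² = ((-5 + 1/(-25 + 2) - 8) - 115)² = ((-5 + 1/(-23) - 8) - 115)² = ((-5 - 1/23 - 8) - 115)² = (-300/23 - 115)² = (-2945/23)² = 8673025/529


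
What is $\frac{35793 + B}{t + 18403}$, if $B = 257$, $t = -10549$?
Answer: $\frac{2575}{561} \approx 4.59$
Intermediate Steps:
$\frac{35793 + B}{t + 18403} = \frac{35793 + 257}{-10549 + 18403} = \frac{36050}{7854} = 36050 \cdot \frac{1}{7854} = \frac{2575}{561}$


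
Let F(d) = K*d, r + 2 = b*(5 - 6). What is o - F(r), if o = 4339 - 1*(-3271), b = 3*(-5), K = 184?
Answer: 5218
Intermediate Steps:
b = -15
r = 13 (r = -2 - 15*(5 - 6) = -2 - 15*(-1) = -2 + 15 = 13)
F(d) = 184*d
o = 7610 (o = 4339 + 3271 = 7610)
o - F(r) = 7610 - 184*13 = 7610 - 1*2392 = 7610 - 2392 = 5218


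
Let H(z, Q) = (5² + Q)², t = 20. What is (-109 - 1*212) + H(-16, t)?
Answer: 1704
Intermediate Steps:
H(z, Q) = (25 + Q)²
(-109 - 1*212) + H(-16, t) = (-109 - 1*212) + (25 + 20)² = (-109 - 212) + 45² = -321 + 2025 = 1704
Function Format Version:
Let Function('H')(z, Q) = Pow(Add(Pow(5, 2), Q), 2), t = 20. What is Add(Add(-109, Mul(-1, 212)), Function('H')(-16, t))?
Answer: 1704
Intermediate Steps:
Function('H')(z, Q) = Pow(Add(25, Q), 2)
Add(Add(-109, Mul(-1, 212)), Function('H')(-16, t)) = Add(Add(-109, Mul(-1, 212)), Pow(Add(25, 20), 2)) = Add(Add(-109, -212), Pow(45, 2)) = Add(-321, 2025) = 1704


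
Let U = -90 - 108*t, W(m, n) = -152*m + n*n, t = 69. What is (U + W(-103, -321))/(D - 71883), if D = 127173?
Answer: 22231/11058 ≈ 2.0104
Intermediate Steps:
W(m, n) = n² - 152*m (W(m, n) = -152*m + n² = n² - 152*m)
U = -7542 (U = -90 - 108*69 = -90 - 7452 = -7542)
(U + W(-103, -321))/(D - 71883) = (-7542 + ((-321)² - 152*(-103)))/(127173 - 71883) = (-7542 + (103041 + 15656))/55290 = (-7542 + 118697)*(1/55290) = 111155*(1/55290) = 22231/11058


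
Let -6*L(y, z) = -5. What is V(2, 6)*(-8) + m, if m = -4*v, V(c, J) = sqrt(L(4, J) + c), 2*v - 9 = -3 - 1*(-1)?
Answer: -14 - 4*sqrt(102)/3 ≈ -27.466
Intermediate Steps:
L(y, z) = 5/6 (L(y, z) = -1/6*(-5) = 5/6)
v = 7/2 (v = 9/2 + (-3 - 1*(-1))/2 = 9/2 + (-3 + 1)/2 = 9/2 + (1/2)*(-2) = 9/2 - 1 = 7/2 ≈ 3.5000)
V(c, J) = sqrt(5/6 + c)
m = -14 (m = -4*7/2 = -14)
V(2, 6)*(-8) + m = (sqrt(30 + 36*2)/6)*(-8) - 14 = (sqrt(30 + 72)/6)*(-8) - 14 = (sqrt(102)/6)*(-8) - 14 = -4*sqrt(102)/3 - 14 = -14 - 4*sqrt(102)/3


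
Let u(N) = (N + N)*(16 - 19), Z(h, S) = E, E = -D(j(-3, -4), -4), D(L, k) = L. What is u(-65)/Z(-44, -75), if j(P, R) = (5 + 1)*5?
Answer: -13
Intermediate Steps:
j(P, R) = 30 (j(P, R) = 6*5 = 30)
E = -30 (E = -1*30 = -30)
Z(h, S) = -30
u(N) = -6*N (u(N) = (2*N)*(-3) = -6*N)
u(-65)/Z(-44, -75) = -6*(-65)/(-30) = 390*(-1/30) = -13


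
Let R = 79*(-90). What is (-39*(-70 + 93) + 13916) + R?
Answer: 5909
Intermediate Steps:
R = -7110
(-39*(-70 + 93) + 13916) + R = (-39*(-70 + 93) + 13916) - 7110 = (-39*23 + 13916) - 7110 = (-897 + 13916) - 7110 = 13019 - 7110 = 5909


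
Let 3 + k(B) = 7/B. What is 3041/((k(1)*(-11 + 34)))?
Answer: 3041/92 ≈ 33.054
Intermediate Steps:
k(B) = -3 + 7/B
3041/((k(1)*(-11 + 34))) = 3041/(((-3 + 7/1)*(-11 + 34))) = 3041/(((-3 + 7*1)*23)) = 3041/(((-3 + 7)*23)) = 3041/((4*23)) = 3041/92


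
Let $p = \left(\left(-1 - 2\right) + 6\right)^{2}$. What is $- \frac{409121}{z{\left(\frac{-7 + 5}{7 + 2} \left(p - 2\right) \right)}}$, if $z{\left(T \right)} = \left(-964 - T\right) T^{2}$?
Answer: $\frac{298249209}{1697752} \approx 175.67$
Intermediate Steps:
$p = 9$ ($p = \left(-3 + 6\right)^{2} = 3^{2} = 9$)
$z{\left(T \right)} = T^{2} \left(-964 - T\right)$
$- \frac{409121}{z{\left(\frac{-7 + 5}{7 + 2} \left(p - 2\right) \right)}} = - \frac{409121}{\left(\frac{-7 + 5}{7 + 2} \left(9 - 2\right)\right)^{2} \left(-964 - \frac{-7 + 5}{7 + 2} \left(9 - 2\right)\right)} = - \frac{409121}{\left(- \frac{2}{9} \cdot 7\right)^{2} \left(-964 - - \frac{2}{9} \cdot 7\right)} = - \frac{409121}{\left(\left(-2\right) \frac{1}{9} \cdot 7\right)^{2} \left(-964 - \left(-2\right) \frac{1}{9} \cdot 7\right)} = - \frac{409121}{\left(\left(- \frac{2}{9}\right) 7\right)^{2} \left(-964 - \left(- \frac{2}{9}\right) 7\right)} = - \frac{409121}{\left(- \frac{14}{9}\right)^{2} \left(-964 - - \frac{14}{9}\right)} = - \frac{409121}{\frac{196}{81} \left(-964 + \frac{14}{9}\right)} = - \frac{409121}{\frac{196}{81} \left(- \frac{8662}{9}\right)} = - \frac{409121}{- \frac{1697752}{729}} = \left(-409121\right) \left(- \frac{729}{1697752}\right) = \frac{298249209}{1697752}$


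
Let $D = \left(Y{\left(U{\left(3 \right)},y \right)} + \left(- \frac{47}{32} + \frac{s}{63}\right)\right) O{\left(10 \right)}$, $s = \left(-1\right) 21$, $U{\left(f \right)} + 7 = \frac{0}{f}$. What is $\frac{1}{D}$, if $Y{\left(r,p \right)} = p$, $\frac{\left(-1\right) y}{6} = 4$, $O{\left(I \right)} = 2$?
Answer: $- \frac{48}{2477} \approx -0.019378$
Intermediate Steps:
$y = -24$ ($y = \left(-6\right) 4 = -24$)
$U{\left(f \right)} = -7$ ($U{\left(f \right)} = -7 + \frac{0}{f} = -7 + 0 = -7$)
$s = -21$
$D = - \frac{2477}{48}$ ($D = \left(-24 - \left(\frac{1}{3} + \frac{47}{32}\right)\right) 2 = \left(-24 - \frac{173}{96}\right) 2 = \left(- \frac{2477}{96}\right) 2 = - \frac{2477}{48} \approx -51.604$)
$\frac{1}{D} = \frac{1}{- \frac{2477}{48}} = - \frac{48}{2477}$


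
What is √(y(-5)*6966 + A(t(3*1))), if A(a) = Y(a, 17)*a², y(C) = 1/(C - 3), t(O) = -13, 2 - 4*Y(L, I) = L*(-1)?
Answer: I*√5342/2 ≈ 36.544*I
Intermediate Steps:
Y(L, I) = ½ + L/4 (Y(L, I) = ½ - L*(-1)/4 = ½ - (-1)*L/4 = ½ + L/4)
y(C) = 1/(-3 + C)
A(a) = a²*(½ + a/4) (A(a) = (½ + a/4)*a² = a²*(½ + a/4))
√(y(-5)*6966 + A(t(3*1))) = √(6966/(-3 - 5) + (¼)*(-13)²*(2 - 13)) = √(6966/(-8) + (¼)*169*(-11)) = √(-⅛*6966 - 1859/4) = √(-3483/4 - 1859/4) = √(-2671/2) = I*√5342/2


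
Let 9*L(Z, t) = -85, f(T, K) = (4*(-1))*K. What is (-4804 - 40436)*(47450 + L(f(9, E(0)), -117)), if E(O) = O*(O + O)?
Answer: -6438632200/3 ≈ -2.1462e+9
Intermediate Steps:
E(O) = 2*O**2 (E(O) = O*(2*O) = 2*O**2)
f(T, K) = -4*K
L(Z, t) = -85/9 (L(Z, t) = (1/9)*(-85) = -85/9)
(-4804 - 40436)*(47450 + L(f(9, E(0)), -117)) = (-4804 - 40436)*(47450 - 85/9) = -45240*426965/9 = -6438632200/3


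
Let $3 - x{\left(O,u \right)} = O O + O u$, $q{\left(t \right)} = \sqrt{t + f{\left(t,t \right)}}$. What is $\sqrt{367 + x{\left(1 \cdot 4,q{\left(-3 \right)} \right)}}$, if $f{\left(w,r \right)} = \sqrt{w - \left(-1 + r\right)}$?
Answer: $\sqrt{354 - 4 i \sqrt{2}} \approx 18.815 - 0.1503 i$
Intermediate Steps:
$f{\left(w,r \right)} = \sqrt{1 + w - r}$
$q{\left(t \right)} = \sqrt{1 + t}$ ($q{\left(t \right)} = \sqrt{t + \sqrt{1 + t - t}} = \sqrt{t + \sqrt{1}} = \sqrt{t + 1} = \sqrt{1 + t}$)
$x{\left(O,u \right)} = 3 - O^{2} - O u$ ($x{\left(O,u \right)} = 3 - \left(O O + O u\right) = 3 - \left(O^{2} + O u\right) = 3 - O^{2} - O u$)
$\sqrt{367 + x{\left(1 \cdot 4,q{\left(-3 \right)} \right)}} = \sqrt{367 - \left(-3 + \left(1 \cdot 4\right)^{2} + 1 \cdot 4 \sqrt{1 - 3}\right)} = \sqrt{367 - \left(13 + 4 i \sqrt{2}\right)} = \sqrt{354 - 4 i \sqrt{2}}$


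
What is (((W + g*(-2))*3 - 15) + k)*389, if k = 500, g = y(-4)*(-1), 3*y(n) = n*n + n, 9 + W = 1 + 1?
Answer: 189832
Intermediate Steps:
W = -7 (W = -9 + (1 + 1) = -9 + 2 = -7)
y(n) = n/3 + n²/3 (y(n) = (n*n + n)/3 = (n² + n)/3 = (n + n²)/3 = n/3 + n²/3)
g = -4 (g = ((⅓)*(-4)*(1 - 4))*(-1) = ((⅓)*(-4)*(-3))*(-1) = 4*(-1) = -4)
(((W + g*(-2))*3 - 15) + k)*389 = (((-7 - 4*(-2))*3 - 15) + 500)*389 = (((-7 + 8)*3 - 15) + 500)*389 = ((1*3 - 15) + 500)*389 = ((3 - 15) + 500)*389 = (-12 + 500)*389 = 488*389 = 189832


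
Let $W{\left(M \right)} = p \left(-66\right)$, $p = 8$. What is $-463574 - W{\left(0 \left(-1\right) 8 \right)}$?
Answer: $-463046$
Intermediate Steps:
$W{\left(M \right)} = -528$ ($W{\left(M \right)} = 8 \left(-66\right) = -528$)
$-463574 - W{\left(0 \left(-1\right) 8 \right)} = -463574 - -528 = -463574 + 528 = -463046$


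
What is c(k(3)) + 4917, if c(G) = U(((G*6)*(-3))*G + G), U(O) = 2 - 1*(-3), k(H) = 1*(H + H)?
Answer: 4922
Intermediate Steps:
k(H) = 2*H (k(H) = 1*(2*H) = 2*H)
U(O) = 5 (U(O) = 2 + 3 = 5)
c(G) = 5
c(k(3)) + 4917 = 5 + 4917 = 4922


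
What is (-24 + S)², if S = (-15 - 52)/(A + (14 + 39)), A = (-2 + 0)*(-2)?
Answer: 2059225/3249 ≈ 633.80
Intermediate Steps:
A = 4 (A = -2*(-2) = 4)
S = -67/57 (S = (-15 - 52)/(4 + (14 + 39)) = -67/(4 + 53) = -67/57 ≈ -1.1754)
(-24 + S)² = (-24 - 67/57)² = (-1435/57)² = 2059225/3249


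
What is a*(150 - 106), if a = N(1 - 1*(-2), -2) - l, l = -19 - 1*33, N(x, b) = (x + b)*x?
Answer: 2420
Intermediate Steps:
N(x, b) = x*(b + x) (N(x, b) = (b + x)*x = x*(b + x))
l = -52 (l = -19 - 33 = -52)
a = 55 (a = (1 - 1*(-2))*(-2 + (1 - 1*(-2))) - 1*(-52) = (1 + 2)*(-2 + (1 + 2)) + 52 = 3*(-2 + 3) + 52 = 3*1 + 52 = 3 + 52 = 55)
a*(150 - 106) = 55*(150 - 106) = 55*44 = 2420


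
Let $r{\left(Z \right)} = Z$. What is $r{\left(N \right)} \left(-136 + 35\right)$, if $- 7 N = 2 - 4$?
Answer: $- \frac{202}{7} \approx -28.857$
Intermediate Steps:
$N = \frac{2}{7}$ ($N = - \frac{2 - 4}{7} = \left(- \frac{1}{7}\right) \left(-2\right) = \frac{2}{7} \approx 0.28571$)
$r{\left(N \right)} \left(-136 + 35\right) = \frac{2 \left(-136 + 35\right)}{7} = \frac{2}{7} \left(-101\right) = - \frac{202}{7}$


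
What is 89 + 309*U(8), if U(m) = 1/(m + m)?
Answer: 1733/16 ≈ 108.31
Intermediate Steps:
U(m) = 1/(2*m)
89 + 309*U(8) = 89 + 309*((½)/8) = 89 + 309*((½)*(⅛)) = 89 + 309*(1/16) = 89 + 309/16 = 1733/16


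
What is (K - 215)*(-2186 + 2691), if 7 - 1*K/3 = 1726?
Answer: -2712860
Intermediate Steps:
K = -5157 (K = 21 - 3*1726 = 21 - 5178 = -5157)
(K - 215)*(-2186 + 2691) = (-5157 - 215)*(-2186 + 2691) = -5372*505 = -2712860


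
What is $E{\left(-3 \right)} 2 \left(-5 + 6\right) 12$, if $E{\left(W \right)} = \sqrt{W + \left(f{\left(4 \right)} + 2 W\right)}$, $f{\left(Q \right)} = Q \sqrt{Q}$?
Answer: $24 i \approx 24.0 i$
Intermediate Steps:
$f{\left(Q \right)} = Q^{\frac{3}{2}}$
$E{\left(W \right)} = \sqrt{8 + 3 W}$ ($E{\left(W \right)} = \sqrt{W + \left(4^{\frac{3}{2}} + 2 W\right)} = \sqrt{W + \left(8 + 2 W\right)} = \sqrt{8 + 3 W}$)
$E{\left(-3 \right)} 2 \left(-5 + 6\right) 12 = \sqrt{8 + 3 \left(-3\right)} 2 \left(-5 + 6\right) 12 = \sqrt{8 - 9} \cdot 2 \cdot 1 \cdot 12 = \sqrt{-1} \cdot 2 \cdot 12 = i 2 \cdot 12 = 2 i 12 = 24 i$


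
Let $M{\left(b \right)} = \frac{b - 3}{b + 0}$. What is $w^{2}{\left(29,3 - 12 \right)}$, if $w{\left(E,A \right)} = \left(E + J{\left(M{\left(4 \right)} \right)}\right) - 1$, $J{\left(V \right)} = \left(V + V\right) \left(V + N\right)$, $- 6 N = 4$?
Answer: $\frac{444889}{576} \approx 772.38$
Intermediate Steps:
$N = - \frac{2}{3}$ ($N = \left(- \frac{1}{6}\right) 4 = - \frac{2}{3} \approx -0.66667$)
$M{\left(b \right)} = \frac{-3 + b}{b}$
$J{\left(V \right)} = 2 V \left(- \frac{2}{3} + V\right)$ ($J{\left(V \right)} = \left(V + V\right) \left(V - \frac{2}{3}\right) = 2 V \left(- \frac{2}{3} + V\right)$)
$w{\left(E,A \right)} = - \frac{29}{24} + E$ ($w{\left(E,A \right)} = \left(E + \frac{2 \frac{-3 + 4}{4} \left(-2 + 3 \frac{-3 + 4}{4}\right)}{3}\right) - 1 = \left(E + \frac{2 \cdot \frac{1}{4} \cdot 1 \left(-2 + 3 \cdot \frac{1}{4} \cdot 1\right)}{3}\right) - 1 = \left(E + \frac{2}{3} \cdot \frac{1}{4} \left(-2 + 3 \cdot \frac{1}{4}\right)\right) - 1 = \left(E + \frac{2}{3} \cdot \frac{1}{4} \left(-2 + \frac{3}{4}\right)\right) - 1 = \left(E + \frac{2}{3} \cdot \frac{1}{4} \left(- \frac{5}{4}\right)\right) - 1 = \left(E - \frac{5}{24}\right) - 1 = \left(- \frac{5}{24} + E\right) - 1 = - \frac{29}{24} + E$)
$w^{2}{\left(29,3 - 12 \right)} = \left(- \frac{29}{24} + 29\right)^{2} = \left(\frac{667}{24}\right)^{2} = \frac{444889}{576}$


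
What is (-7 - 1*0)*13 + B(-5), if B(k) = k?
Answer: -96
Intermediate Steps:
(-7 - 1*0)*13 + B(-5) = (-7 - 1*0)*13 - 5 = (-7 + 0)*13 - 5 = -7*13 - 5 = -91 - 5 = -96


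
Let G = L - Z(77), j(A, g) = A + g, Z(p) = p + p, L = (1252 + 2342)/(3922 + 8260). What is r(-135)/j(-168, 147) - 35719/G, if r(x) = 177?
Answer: 1467714200/6553519 ≈ 223.96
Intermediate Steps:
L = 1797/6091 (L = 3594/12182 = 3594*(1/12182) = 1797/6091 ≈ 0.29503)
Z(p) = 2*p
G = -936217/6091 (G = 1797/6091 - 2*77 = 1797/6091 - 1*154 = 1797/6091 - 154 = -936217/6091 ≈ -153.71)
r(-135)/j(-168, 147) - 35719/G = 177/(-168 + 147) - 35719/(-936217/6091) = 177/(-21) - 35719*(-6091/936217) = 177*(-1/21) + 217564429/936217 = -59/7 + 217564429/936217 = 1467714200/6553519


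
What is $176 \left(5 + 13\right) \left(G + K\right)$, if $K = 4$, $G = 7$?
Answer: $34848$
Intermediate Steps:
$176 \left(5 + 13\right) \left(G + K\right) = 176 \left(5 + 13\right) \left(7 + 4\right) = 176 \cdot 18 \cdot 11 = 176 \cdot 198 = 34848$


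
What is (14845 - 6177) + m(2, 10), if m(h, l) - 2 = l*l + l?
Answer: 8780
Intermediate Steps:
m(h, l) = 2 + l + l² (m(h, l) = 2 + (l*l + l) = 2 + (l² + l) = 2 + (l + l²) = 2 + l + l²)
(14845 - 6177) + m(2, 10) = (14845 - 6177) + (2 + 10 + 10²) = 8668 + (2 + 10 + 100) = 8668 + 112 = 8780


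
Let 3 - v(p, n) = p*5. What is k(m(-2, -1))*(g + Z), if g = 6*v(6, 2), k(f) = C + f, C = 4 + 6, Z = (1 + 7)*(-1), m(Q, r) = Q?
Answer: -1360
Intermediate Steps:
Z = -8 (Z = 8*(-1) = -8)
v(p, n) = 3 - 5*p (v(p, n) = 3 - p*5 = 3 - 5*p)
C = 10
k(f) = 10 + f
g = -162 (g = 6*(3 - 5*6) = 6*(3 - 30) = 6*(-27) = -162)
k(m(-2, -1))*(g + Z) = (10 - 2)*(-162 - 8) = 8*(-170) = -1360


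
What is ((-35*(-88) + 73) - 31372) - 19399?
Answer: -47618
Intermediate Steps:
((-35*(-88) + 73) - 31372) - 19399 = ((3080 + 73) - 31372) - 19399 = (3153 - 31372) - 19399 = -28219 - 19399 = -47618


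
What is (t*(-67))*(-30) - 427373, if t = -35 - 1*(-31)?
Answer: -435413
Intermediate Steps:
t = -4 (t = -35 + 31 = -4)
(t*(-67))*(-30) - 427373 = -4*(-67)*(-30) - 427373 = 268*(-30) - 427373 = -8040 - 427373 = -435413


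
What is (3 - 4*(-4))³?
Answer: 6859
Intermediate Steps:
(3 - 4*(-4))³ = (3 + 16)³ = 19³ = 6859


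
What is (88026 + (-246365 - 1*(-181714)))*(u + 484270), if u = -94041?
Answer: 9121602875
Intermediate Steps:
(88026 + (-246365 - 1*(-181714)))*(u + 484270) = (88026 + (-246365 - 1*(-181714)))*(-94041 + 484270) = (88026 + (-246365 + 181714))*390229 = (88026 - 64651)*390229 = 23375*390229 = 9121602875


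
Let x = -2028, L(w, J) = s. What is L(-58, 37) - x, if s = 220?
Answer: 2248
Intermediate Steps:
L(w, J) = 220
L(-58, 37) - x = 220 - 1*(-2028) = 220 + 2028 = 2248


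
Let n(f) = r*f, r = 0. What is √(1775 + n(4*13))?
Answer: 5*√71 ≈ 42.131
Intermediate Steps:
n(f) = 0 (n(f) = 0*f = 0)
√(1775 + n(4*13)) = √(1775 + 0) = √1775 = 5*√71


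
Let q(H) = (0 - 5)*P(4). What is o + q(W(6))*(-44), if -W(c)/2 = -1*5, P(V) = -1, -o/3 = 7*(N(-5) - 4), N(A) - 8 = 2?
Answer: -346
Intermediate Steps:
N(A) = 10 (N(A) = 8 + 2 = 10)
o = -126 (o = -21*(10 - 4) = -21*6 = -3*42 = -126)
W(c) = 10 (W(c) = -(-2)*5 = -2*(-5) = 10)
q(H) = 5 (q(H) = (0 - 5)*(-1) = -5*(-1) = 5)
o + q(W(6))*(-44) = -126 + 5*(-44) = -126 - 220 = -346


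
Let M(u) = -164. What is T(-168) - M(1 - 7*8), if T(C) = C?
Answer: -4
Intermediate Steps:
T(-168) - M(1 - 7*8) = -168 - 1*(-164) = -168 + 164 = -4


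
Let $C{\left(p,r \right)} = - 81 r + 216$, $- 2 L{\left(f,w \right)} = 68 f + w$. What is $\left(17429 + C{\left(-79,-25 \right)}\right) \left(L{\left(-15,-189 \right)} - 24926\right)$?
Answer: $-478403905$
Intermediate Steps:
$L{\left(f,w \right)} = - 34 f - \frac{w}{2}$ ($L{\left(f,w \right)} = - \frac{68 f + w}{2} = - \frac{w + 68 f}{2} = - 34 f - \frac{w}{2}$)
$C{\left(p,r \right)} = 216 - 81 r$
$\left(17429 + C{\left(-79,-25 \right)}\right) \left(L{\left(-15,-189 \right)} - 24926\right) = \left(17429 + \left(216 - -2025\right)\right) \left(\left(\left(-34\right) \left(-15\right) - - \frac{189}{2}\right) - 24926\right) = \left(17429 + \left(216 + 2025\right)\right) \left(\left(510 + \frac{189}{2}\right) - 24926\right) = \left(17429 + 2241\right) \left(\frac{1209}{2} - 24926\right) = 19670 \left(- \frac{48643}{2}\right) = -478403905$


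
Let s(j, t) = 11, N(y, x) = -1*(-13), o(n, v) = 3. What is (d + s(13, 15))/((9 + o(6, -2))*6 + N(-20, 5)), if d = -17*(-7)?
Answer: 26/17 ≈ 1.5294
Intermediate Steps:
N(y, x) = 13
d = 119
(d + s(13, 15))/((9 + o(6, -2))*6 + N(-20, 5)) = (119 + 11)/((9 + 3)*6 + 13) = 130/(12*6 + 13) = 130/(72 + 13) = 130/85 = 130*(1/85) = 26/17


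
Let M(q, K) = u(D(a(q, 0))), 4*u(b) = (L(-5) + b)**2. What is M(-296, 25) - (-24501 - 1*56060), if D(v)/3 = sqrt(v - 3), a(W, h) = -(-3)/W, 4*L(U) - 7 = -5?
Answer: 95376279/1184 + 27*I*sqrt(814)/592 ≈ 80554.0 + 1.3012*I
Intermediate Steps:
L(U) = 1/2 (L(U) = 7/4 + (1/4)*(-5) = 7/4 - 5/4 = 1/2)
a(W, h) = 3/W
D(v) = 3*sqrt(-3 + v) (D(v) = 3*sqrt(v - 3) = 3*sqrt(-3 + v))
u(b) = (1/2 + b)**2/4
M(q, K) = (1 + 6*sqrt(-3 + 3/q))**2/16 (M(q, K) = (1 + 2*(3*sqrt(-3 + 3/q)))**2/16 = (1 + 6*sqrt(-3 + 3/q))**2/16)
M(-296, 25) - (-24501 - 1*56060) = (1 + 6*sqrt(3)*sqrt((1 - 1*(-296))/(-296)))**2/16 - (-24501 - 1*56060) = (1 + 6*sqrt(3)*sqrt(-(1 + 296)/296))**2/16 - (-24501 - 56060) = (1 + 6*sqrt(3)*sqrt(-1/296*297))**2/16 - 1*(-80561) = (1 + 6*sqrt(3)*sqrt(-297/296))**2/16 + 80561 = (1 + 6*sqrt(3)*(3*I*sqrt(2442)/148))**2/16 + 80561 = (1 + 27*I*sqrt(814)/74)**2/16 + 80561 = 80561 + (1 + 27*I*sqrt(814)/74)**2/16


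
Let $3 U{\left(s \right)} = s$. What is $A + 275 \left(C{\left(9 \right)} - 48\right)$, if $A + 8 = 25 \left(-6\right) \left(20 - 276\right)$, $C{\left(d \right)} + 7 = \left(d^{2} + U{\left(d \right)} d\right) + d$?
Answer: $55442$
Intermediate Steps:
$U{\left(s \right)} = \frac{s}{3}$
$C{\left(d \right)} = -7 + d + \frac{4 d^{2}}{3}$ ($C{\left(d \right)} = -7 + \left(\left(d^{2} + \frac{d}{3} d\right) + d\right) = -7 + \left(\left(d^{2} + \frac{d^{2}}{3}\right) + d\right) = -7 + \left(\frac{4 d^{2}}{3} + d\right) = -7 + \left(d + \frac{4 d^{2}}{3}\right) = -7 + d + \frac{4 d^{2}}{3}$)
$A = 38392$ ($A = -8 + 25 \left(-6\right) \left(20 - 276\right) = -8 - -38400 = -8 + 38400 = 38392$)
$A + 275 \left(C{\left(9 \right)} - 48\right) = 38392 + 275 \left(\left(-7 + 9 + \frac{4 \cdot 9^{2}}{3}\right) - 48\right) = 38392 + 275 \left(\left(-7 + 9 + \frac{4}{3} \cdot 81\right) - 48\right) = 38392 + 275 \left(\left(-7 + 9 + 108\right) - 48\right) = 38392 + 275 \left(110 - 48\right) = 38392 + 275 \cdot 62 = 38392 + 17050 = 55442$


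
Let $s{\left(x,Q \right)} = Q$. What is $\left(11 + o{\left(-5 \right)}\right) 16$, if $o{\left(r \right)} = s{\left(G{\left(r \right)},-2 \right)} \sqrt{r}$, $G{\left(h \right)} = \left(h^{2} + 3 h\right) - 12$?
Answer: $176 - 32 i \sqrt{5} \approx 176.0 - 71.554 i$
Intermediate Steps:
$G{\left(h \right)} = -12 + h^{2} + 3 h$ ($G{\left(h \right)} = \left(h^{2} + 3 h\right) - 12 = -12 + h^{2} + 3 h$)
$o{\left(r \right)} = - 2 \sqrt{r}$
$\left(11 + o{\left(-5 \right)}\right) 16 = \left(11 - 2 \sqrt{-5}\right) 16 = \left(11 - 2 i \sqrt{5}\right) 16 = 176 - 32 i \sqrt{5}$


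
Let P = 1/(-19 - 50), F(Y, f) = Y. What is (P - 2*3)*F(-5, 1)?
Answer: 2075/69 ≈ 30.072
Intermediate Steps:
P = -1/69 (P = 1/(-69) = -1/69 ≈ -0.014493)
(P - 2*3)*F(-5, 1) = (-1/69 - 2*3)*(-5) = (-1/69 - 6)*(-5) = -415/69*(-5) = 2075/69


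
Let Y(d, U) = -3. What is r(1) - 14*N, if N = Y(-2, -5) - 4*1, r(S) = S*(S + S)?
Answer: 100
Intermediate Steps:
r(S) = 2*S**2 (r(S) = S*(2*S) = 2*S**2)
N = -7 (N = -3 - 4*1 = -3 - 4 = -7)
r(1) - 14*N = 2*1**2 - 14*(-7) = 2*1 + 98 = 2 + 98 = 100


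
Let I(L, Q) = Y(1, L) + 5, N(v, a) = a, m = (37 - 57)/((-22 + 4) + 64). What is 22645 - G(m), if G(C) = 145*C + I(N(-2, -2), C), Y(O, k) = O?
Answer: 522147/23 ≈ 22702.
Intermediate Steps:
m = -10/23 (m = -20/(-18 + 64) = -20/46 = -20*1/46 = -10/23 ≈ -0.43478)
I(L, Q) = 6 (I(L, Q) = 1 + 5 = 6)
G(C) = 6 + 145*C (G(C) = 145*C + 6 = 6 + 145*C)
22645 - G(m) = 22645 - (6 + 145*(-10/23)) = 22645 - (6 - 1450/23) = 22645 - 1*(-1312/23) = 22645 + 1312/23 = 522147/23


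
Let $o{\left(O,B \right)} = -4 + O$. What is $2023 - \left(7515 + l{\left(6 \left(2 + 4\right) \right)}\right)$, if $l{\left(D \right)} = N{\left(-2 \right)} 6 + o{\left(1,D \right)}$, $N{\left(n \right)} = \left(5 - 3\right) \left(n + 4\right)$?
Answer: $-5513$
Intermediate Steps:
$N{\left(n \right)} = 8 + 2 n$ ($N{\left(n \right)} = 2 \left(4 + n\right) = 8 + 2 n$)
$l{\left(D \right)} = 21$ ($l{\left(D \right)} = \left(8 + 2 \left(-2\right)\right) 6 + \left(-4 + 1\right) = \left(8 - 4\right) 6 - 3 = 4 \cdot 6 - 3 = 24 - 3 = 21$)
$2023 - \left(7515 + l{\left(6 \left(2 + 4\right) \right)}\right) = 2023 - 7536 = -5513$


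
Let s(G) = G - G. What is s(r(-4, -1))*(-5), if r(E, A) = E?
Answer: 0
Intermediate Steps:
s(G) = 0
s(r(-4, -1))*(-5) = 0*(-5) = 0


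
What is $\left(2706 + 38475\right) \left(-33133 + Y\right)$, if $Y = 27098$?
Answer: $-248527335$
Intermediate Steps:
$\left(2706 + 38475\right) \left(-33133 + Y\right) = \left(2706 + 38475\right) \left(-33133 + 27098\right) = 41181 \left(-6035\right) = -248527335$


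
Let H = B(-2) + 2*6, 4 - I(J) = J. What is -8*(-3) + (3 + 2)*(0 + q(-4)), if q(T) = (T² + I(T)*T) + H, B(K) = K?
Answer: -6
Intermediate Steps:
I(J) = 4 - J
H = 10 (H = -2 + 2*6 = -2 + 12 = 10)
q(T) = 10 + T² + T*(4 - T) (q(T) = (T² + (4 - T)*T) + 10 = (T² + T*(4 - T)) + 10 = 10 + T² + T*(4 - T))
-8*(-3) + (3 + 2)*(0 + q(-4)) = -8*(-3) + (3 + 2)*(0 + (10 + 4*(-4))) = 24 + 5*(0 + (10 - 16)) = 24 + 5*(0 - 6) = 24 + 5*(-6) = 24 - 30 = -6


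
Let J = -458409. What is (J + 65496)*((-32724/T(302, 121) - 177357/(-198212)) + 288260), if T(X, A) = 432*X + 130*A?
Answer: -1641010229520247313325/14488702564 ≈ -1.1326e+11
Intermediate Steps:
T(X, A) = 130*A + 432*X
(J + 65496)*((-32724/T(302, 121) - 177357/(-198212)) + 288260) = (-458409 + 65496)*((-32724/(130*121 + 432*302) - 177357/(-198212)) + 288260) = -392913*((-32724/(15730 + 130464) - 177357*(-1/198212)) + 288260) = -392913*((-32724/146194 + 177357/198212) + 288260) = -392913*((-32724*1/146194 + 177357/198212) + 288260) = -392913*((-16362/73097 + 177357/198212) + 288260) = -392913*(9721119885/14488702564 + 288260) = -392913*4176523122218525/14488702564 = -1641010229520247313325/14488702564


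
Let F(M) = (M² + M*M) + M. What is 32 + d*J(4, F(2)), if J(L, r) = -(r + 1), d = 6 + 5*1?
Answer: -89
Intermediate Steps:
F(M) = M + 2*M² (F(M) = (M² + M²) + M = 2*M² + M = M + 2*M²)
d = 11 (d = 6 + 5 = 11)
J(L, r) = -1 - r (J(L, r) = -(1 + r) = -1 - r)
32 + d*J(4, F(2)) = 32 + 11*(-1 - 2*(1 + 2*2)) = 32 + 11*(-1 - 2*(1 + 4)) = 32 + 11*(-1 - 2*5) = 32 + 11*(-1 - 1*10) = 32 + 11*(-1 - 10) = 32 + 11*(-11) = 32 - 121 = -89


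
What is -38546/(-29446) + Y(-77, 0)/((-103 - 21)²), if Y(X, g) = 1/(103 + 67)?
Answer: 50378094883/38484744160 ≈ 1.3090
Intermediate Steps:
Y(X, g) = 1/170
-38546/(-29446) + Y(-77, 0)/((-103 - 21)²) = -38546/(-29446) + 1/(170*((-103 - 21)²)) = -38546*(-1/29446) + 1/(170*((-124)²)) = 19273/14723 + (1/170)/15376 = 19273/14723 + (1/170)*(1/15376) = 19273/14723 + 1/2613920 = 50378094883/38484744160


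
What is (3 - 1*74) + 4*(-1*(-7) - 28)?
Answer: -155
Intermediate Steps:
(3 - 1*74) + 4*(-1*(-7) - 28) = (3 - 74) + 4*(7 - 28) = -71 + 4*(-21) = -71 - 84 = -155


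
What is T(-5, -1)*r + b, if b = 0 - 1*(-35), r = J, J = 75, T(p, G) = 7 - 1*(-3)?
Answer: 785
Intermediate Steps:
T(p, G) = 10 (T(p, G) = 7 + 3 = 10)
r = 75
b = 35 (b = 0 + 35 = 35)
T(-5, -1)*r + b = 10*75 + 35 = 750 + 35 = 785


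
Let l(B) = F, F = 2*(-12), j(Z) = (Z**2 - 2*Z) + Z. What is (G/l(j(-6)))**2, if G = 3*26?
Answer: 169/16 ≈ 10.563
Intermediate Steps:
G = 78
j(Z) = Z**2 - Z
F = -24
l(B) = -24
(G/l(j(-6)))**2 = (78/(-24))**2 = (78*(-1/24))**2 = (-13/4)**2 = 169/16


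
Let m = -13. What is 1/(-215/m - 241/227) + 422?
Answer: 19276535/45672 ≈ 422.06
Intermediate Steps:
1/(-215/m - 241/227) + 422 = 1/(-215/(-13) - 241/227) + 422 = 1/(-215*(-1/13) - 241*1/227) + 422 = 1/(215/13 - 241/227) + 422 = 1/(45672/2951) + 422 = 2951/45672 + 422 = 19276535/45672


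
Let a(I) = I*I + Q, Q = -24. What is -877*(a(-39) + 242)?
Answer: -1525103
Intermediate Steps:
a(I) = -24 + I**2 (a(I) = I*I - 24 = I**2 - 24 = -24 + I**2)
-877*(a(-39) + 242) = -877*((-24 + (-39)**2) + 242) = -877*((-24 + 1521) + 242) = -877*(1497 + 242) = -877*1739 = -1525103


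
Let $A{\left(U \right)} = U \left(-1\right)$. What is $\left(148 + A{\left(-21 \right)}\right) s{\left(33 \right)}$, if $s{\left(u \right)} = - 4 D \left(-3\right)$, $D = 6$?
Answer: $12168$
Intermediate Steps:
$s{\left(u \right)} = 72$ ($s{\left(u \right)} = \left(-4\right) 6 \left(-3\right) = \left(-24\right) \left(-3\right) = 72$)
$A{\left(U \right)} = - U$
$\left(148 + A{\left(-21 \right)}\right) s{\left(33 \right)} = \left(148 - -21\right) 72 = \left(148 + 21\right) 72 = 169 \cdot 72 = 12168$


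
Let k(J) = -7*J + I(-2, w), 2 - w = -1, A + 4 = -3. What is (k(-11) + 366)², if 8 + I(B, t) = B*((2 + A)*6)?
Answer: 245025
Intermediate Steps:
A = -7 (A = -4 - 3 = -7)
w = 3 (w = 2 - 1*(-1) = 2 + 1 = 3)
I(B, t) = -8 - 30*B (I(B, t) = -8 + B*((2 - 7)*6) = -8 + B*(-5*6) = -8 + B*(-30) = -8 - 30*B)
k(J) = 52 - 7*J (k(J) = -7*J + (-8 - 30*(-2)) = -7*J + (-8 + 60) = -7*J + 52 = 52 - 7*J)
(k(-11) + 366)² = ((52 - 7*(-11)) + 366)² = ((52 + 77) + 366)² = (129 + 366)² = 495² = 245025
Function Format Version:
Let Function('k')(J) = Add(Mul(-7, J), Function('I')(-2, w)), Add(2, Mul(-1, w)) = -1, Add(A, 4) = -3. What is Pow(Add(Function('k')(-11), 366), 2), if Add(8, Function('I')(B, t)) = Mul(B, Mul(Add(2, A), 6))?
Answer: 245025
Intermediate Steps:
A = -7 (A = Add(-4, -3) = -7)
w = 3 (w = Add(2, Mul(-1, -1)) = Add(2, 1) = 3)
Function('I')(B, t) = Add(-8, Mul(-30, B)) (Function('I')(B, t) = Add(-8, Mul(B, Mul(Add(2, -7), 6))) = Add(-8, Mul(B, Mul(-5, 6))) = Add(-8, Mul(B, -30)) = Add(-8, Mul(-30, B)))
Function('k')(J) = Add(52, Mul(-7, J)) (Function('k')(J) = Add(Mul(-7, J), Add(-8, Mul(-30, -2))) = Add(Mul(-7, J), Add(-8, 60)) = Add(Mul(-7, J), 52) = Add(52, Mul(-7, J)))
Pow(Add(Function('k')(-11), 366), 2) = Pow(Add(Add(52, Mul(-7, -11)), 366), 2) = Pow(Add(Add(52, 77), 366), 2) = Pow(Add(129, 366), 2) = Pow(495, 2) = 245025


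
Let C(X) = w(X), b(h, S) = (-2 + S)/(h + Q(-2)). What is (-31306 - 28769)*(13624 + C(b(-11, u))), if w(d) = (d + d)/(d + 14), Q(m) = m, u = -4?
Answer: -38467884825/47 ≈ -8.1847e+8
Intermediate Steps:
w(d) = 2*d/(14 + d) (w(d) = (2*d)/(14 + d) = 2*d/(14 + d))
b(h, S) = (-2 + S)/(-2 + h) (b(h, S) = (-2 + S)/(h - 2) = (-2 + S)/(-2 + h))
C(X) = 2*X/(14 + X)
(-31306 - 28769)*(13624 + C(b(-11, u))) = (-31306 - 28769)*(13624 + 2*((-2 - 4)/(-2 - 11))/(14 + (-2 - 4)/(-2 - 11))) = -60075*(13624 + 2*(-6/(-13))/(14 - 6/(-13))) = -60075*(13624 + 2*(-1/13*(-6))/(14 - 1/13*(-6))) = -60075*(13624 + 2*(6/13)/(14 + 6/13)) = -60075*(13624 + 2*(6/13)/(188/13)) = -60075*(13624 + 2*(6/13)*(13/188)) = -60075*(13624 + 3/47) = -60075*640331/47 = -38467884825/47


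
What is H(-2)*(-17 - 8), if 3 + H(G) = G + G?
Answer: 175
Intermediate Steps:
H(G) = -3 + 2*G (H(G) = -3 + (G + G) = -3 + 2*G)
H(-2)*(-17 - 8) = (-3 + 2*(-2))*(-17 - 8) = (-3 - 4)*(-25) = -7*(-25) = 175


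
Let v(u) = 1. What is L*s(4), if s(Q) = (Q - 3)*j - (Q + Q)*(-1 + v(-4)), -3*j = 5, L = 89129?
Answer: -445645/3 ≈ -1.4855e+5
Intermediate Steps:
j = -5/3 (j = -⅓*5 = -5/3 ≈ -1.6667)
s(Q) = 5 - 5*Q/3 (s(Q) = (Q - 3)*(-5/3) - (Q + Q)*(-1 + 1) = (-3 + Q)*(-5/3) - 2*Q*0 = (5 - 5*Q/3) - 1*0 = (5 - 5*Q/3) + 0 = 5 - 5*Q/3)
L*s(4) = 89129*(5 - 5/3*4) = 89129*(5 - 20/3) = 89129*(-5/3) = -445645/3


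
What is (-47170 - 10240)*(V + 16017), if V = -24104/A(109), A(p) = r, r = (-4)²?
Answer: -833047805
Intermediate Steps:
r = 16
A(p) = 16
V = -3013/2 (V = -24104/16 = -24104*1/16 = -3013/2 ≈ -1506.5)
(-47170 - 10240)*(V + 16017) = (-47170 - 10240)*(-3013/2 + 16017) = -57410*29021/2 = -833047805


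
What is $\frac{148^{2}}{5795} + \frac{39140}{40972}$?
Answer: $\frac{281066747}{59358185} \approx 4.7351$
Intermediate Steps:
$\frac{148^{2}}{5795} + \frac{39140}{40972} = 21904 \cdot \frac{1}{5795} + 39140 \cdot \frac{1}{40972} = \frac{21904}{5795} + \frac{9785}{10243} = \frac{281066747}{59358185}$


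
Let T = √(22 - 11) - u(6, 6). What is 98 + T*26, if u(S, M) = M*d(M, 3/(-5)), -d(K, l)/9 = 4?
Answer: 5714 + 26*√11 ≈ 5800.2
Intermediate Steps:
d(K, l) = -36 (d(K, l) = -9*4 = -36)
u(S, M) = -36*M (u(S, M) = M*(-36) = -36*M)
T = 216 + √11 (T = √(22 - 11) - (-36)*6 = √11 - 1*(-216) = √11 + 216 = 216 + √11 ≈ 219.32)
98 + T*26 = 98 + (216 + √11)*26 = 98 + (5616 + 26*√11) = 5714 + 26*√11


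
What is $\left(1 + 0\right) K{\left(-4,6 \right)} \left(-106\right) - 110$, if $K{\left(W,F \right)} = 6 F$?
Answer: $-3926$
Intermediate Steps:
$\left(1 + 0\right) K{\left(-4,6 \right)} \left(-106\right) - 110 = \left(1 + 0\right) 6 \cdot 6 \left(-106\right) - 110 = 1 \cdot 36 \left(-106\right) - 110 = 36 \left(-106\right) - 110 = -3816 - 110 = -3926$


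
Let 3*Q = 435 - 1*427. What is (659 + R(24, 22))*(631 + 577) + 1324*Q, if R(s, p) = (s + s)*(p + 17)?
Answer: 9182936/3 ≈ 3.0610e+6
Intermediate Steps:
R(s, p) = 2*s*(17 + p) (R(s, p) = (2*s)*(17 + p) = 2*s*(17 + p))
Q = 8/3 (Q = (435 - 1*427)/3 = (435 - 427)/3 = (⅓)*8 = 8/3 ≈ 2.6667)
(659 + R(24, 22))*(631 + 577) + 1324*Q = (659 + 2*24*(17 + 22))*(631 + 577) + 1324*(8/3) = (659 + 2*24*39)*1208 + 10592/3 = (659 + 1872)*1208 + 10592/3 = 2531*1208 + 10592/3 = 3057448 + 10592/3 = 9182936/3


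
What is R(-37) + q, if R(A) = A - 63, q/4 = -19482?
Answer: -78028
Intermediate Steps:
q = -77928 (q = 4*(-19482) = -77928)
R(A) = -63 + A
R(-37) + q = (-63 - 37) - 77928 = -100 - 77928 = -78028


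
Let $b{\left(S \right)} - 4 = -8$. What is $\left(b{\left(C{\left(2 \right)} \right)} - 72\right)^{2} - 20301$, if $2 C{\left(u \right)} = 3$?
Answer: $-14525$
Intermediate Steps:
$C{\left(u \right)} = \frac{3}{2}$ ($C{\left(u \right)} = \frac{1}{2} \cdot 3 = \frac{3}{2}$)
$b{\left(S \right)} = -4$ ($b{\left(S \right)} = 4 - 8 = -4$)
$\left(b{\left(C{\left(2 \right)} \right)} - 72\right)^{2} - 20301 = \left(-4 - 72\right)^{2} - 20301 = \left(-76\right)^{2} - 20301 = 5776 - 20301 = -14525$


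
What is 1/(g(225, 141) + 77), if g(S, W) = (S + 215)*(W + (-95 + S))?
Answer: 1/119317 ≈ 8.3810e-6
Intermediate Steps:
g(S, W) = (215 + S)*(-95 + S + W)
1/(g(225, 141) + 77) = 1/((-20425 + 225² + 120*225 + 215*141 + 225*141) + 77) = 1/((-20425 + 50625 + 27000 + 30315 + 31725) + 77) = 1/(119240 + 77) = 1/119317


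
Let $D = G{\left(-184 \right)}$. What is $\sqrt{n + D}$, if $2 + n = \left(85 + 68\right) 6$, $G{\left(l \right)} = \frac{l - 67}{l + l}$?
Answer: $\frac{\sqrt{7758797}}{92} \approx 30.277$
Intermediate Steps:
$G{\left(l \right)} = \frac{-67 + l}{2 l}$
$n = 916$ ($n = -2 + \left(85 + 68\right) 6 = -2 + 153 \cdot 6 = -2 + 918 = 916$)
$D = \frac{251}{368}$ ($D = \frac{-67 - 184}{2 \left(-184\right)} = \frac{1}{2} \left(- \frac{1}{184}\right) \left(-251\right) = \frac{251}{368} \approx 0.68207$)
$\sqrt{n + D} = \sqrt{916 + \frac{251}{368}} = \sqrt{\frac{337339}{368}} = \frac{\sqrt{7758797}}{92}$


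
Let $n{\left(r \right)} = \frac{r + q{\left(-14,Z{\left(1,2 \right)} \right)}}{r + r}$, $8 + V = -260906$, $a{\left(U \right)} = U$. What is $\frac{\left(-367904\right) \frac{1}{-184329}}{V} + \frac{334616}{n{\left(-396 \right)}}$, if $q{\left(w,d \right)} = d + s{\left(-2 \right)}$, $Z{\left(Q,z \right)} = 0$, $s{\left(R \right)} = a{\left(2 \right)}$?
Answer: $\frac{3186419443794550864}{4737260645541} \approx 6.7263 \cdot 10^{5}$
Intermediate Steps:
$V = -260914$ ($V = -8 - 260906 = -260914$)
$s{\left(R \right)} = 2$
$q{\left(w,d \right)} = 2 + d$ ($q{\left(w,d \right)} = d + 2 = 2 + d$)
$n{\left(r \right)} = \frac{2 + r}{2 r}$ ($n{\left(r \right)} = \frac{r + \left(2 + 0\right)}{r + r} = \frac{r + 2}{2 r} = \left(2 + r\right) \frac{1}{2 r} = \frac{2 + r}{2 r}$)
$\frac{\left(-367904\right) \frac{1}{-184329}}{V} + \frac{334616}{n{\left(-396 \right)}} = \frac{\left(-367904\right) \frac{1}{-184329}}{-260914} + \frac{334616}{\frac{1}{2} \frac{1}{-396} \left(2 - 396\right)} = \left(-367904\right) \left(- \frac{1}{184329}\right) \left(- \frac{1}{260914}\right) + \frac{334616}{\frac{1}{2} \left(- \frac{1}{396}\right) \left(-394\right)} = \frac{367904}{184329} \left(- \frac{1}{260914}\right) + \frac{334616}{\frac{197}{396}} = - \frac{183952}{24047008353} + 334616 \cdot \frac{396}{197} = - \frac{183952}{24047008353} + \frac{132507936}{197} = \frac{3186419443794550864}{4737260645541}$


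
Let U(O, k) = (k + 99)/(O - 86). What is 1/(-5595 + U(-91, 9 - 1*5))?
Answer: -177/990418 ≈ -0.00017871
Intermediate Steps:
U(O, k) = (99 + k)/(-86 + O)
1/(-5595 + U(-91, 9 - 1*5)) = 1/(-5595 + (99 + (9 - 1*5))/(-86 - 91)) = 1/(-5595 + (99 + (9 - 5))/(-177)) = 1/(-5595 - (99 + 4)/177) = 1/(-5595 - 1/177*103) = 1/(-5595 - 103/177) = 1/(-990418/177) = -177/990418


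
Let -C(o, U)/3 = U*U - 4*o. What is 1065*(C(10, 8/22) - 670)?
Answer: -70926870/121 ≈ -5.8617e+5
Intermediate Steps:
C(o, U) = -3*U² + 12*o (C(o, U) = -3*(U*U - 4*o) = -3*(U² - 4*o) = -3*U² + 12*o)
1065*(C(10, 8/22) - 670) = 1065*((-3*(8/22)² + 12*10) - 670) = 1065*((-3*(8*(1/22))² + 120) - 670) = 1065*((-3*(4/11)² + 120) - 670) = 1065*((-3*16/121 + 120) - 670) = 1065*((-48/121 + 120) - 670) = 1065*(14472/121 - 670) = 1065*(-66598/121) = -70926870/121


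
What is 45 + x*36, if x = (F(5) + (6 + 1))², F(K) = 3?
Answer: 3645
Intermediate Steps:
x = 100 (x = (3 + (6 + 1))² = (3 + 7)² = 10² = 100)
45 + x*36 = 45 + 100*36 = 45 + 3600 = 3645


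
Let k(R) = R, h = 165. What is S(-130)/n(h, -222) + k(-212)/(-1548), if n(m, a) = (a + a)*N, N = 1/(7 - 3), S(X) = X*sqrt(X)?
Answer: 53/387 + 130*I*sqrt(130)/111 ≈ 0.13695 + 13.353*I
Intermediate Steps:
S(X) = X**(3/2)
N = 1/4 ≈ 0.25000
n(m, a) = a/2 (n(m, a) = (a + a)*(1/4) = (2*a)*(1/4) = a/2)
S(-130)/n(h, -222) + k(-212)/(-1548) = (-130)**(3/2)/(((1/2)*(-222))) - 212/(-1548) = -130*I*sqrt(130)/(-111) - 212*(-1/1548) = -130*I*sqrt(130)*(-1/111) + 53/387 = 130*I*sqrt(130)/111 + 53/387 = 53/387 + 130*I*sqrt(130)/111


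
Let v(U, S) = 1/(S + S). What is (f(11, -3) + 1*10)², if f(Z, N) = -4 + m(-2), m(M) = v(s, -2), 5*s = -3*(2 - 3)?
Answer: 529/16 ≈ 33.063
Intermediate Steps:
s = ⅗ (s = (-3*(2 - 3))/5 = (-3*(-1))/5 = (⅕)*3 = ⅗ ≈ 0.60000)
v(U, S) = 1/(2*S)
m(M) = -¼ (m(M) = (½)/(-2) = (½)*(-½) = -¼)
f(Z, N) = -17/4 (f(Z, N) = -4 - ¼ = -17/4)
(f(11, -3) + 1*10)² = (-17/4 + 1*10)² = (-17/4 + 10)² = (23/4)² = 529/16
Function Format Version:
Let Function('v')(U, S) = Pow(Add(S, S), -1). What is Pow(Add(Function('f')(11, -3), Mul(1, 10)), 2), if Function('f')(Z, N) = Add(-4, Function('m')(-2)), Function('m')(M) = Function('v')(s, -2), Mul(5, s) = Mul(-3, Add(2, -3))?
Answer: Rational(529, 16) ≈ 33.063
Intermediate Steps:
s = Rational(3, 5) (s = Mul(Rational(1, 5), Mul(-3, Add(2, -3))) = Mul(Rational(1, 5), Mul(-3, -1)) = Mul(Rational(1, 5), 3) = Rational(3, 5) ≈ 0.60000)
Function('v')(U, S) = Mul(Rational(1, 2), Pow(S, -1)) (Function('v')(U, S) = Pow(Mul(2, S), -1) = Mul(Rational(1, 2), Pow(S, -1)))
Function('m')(M) = Rational(-1, 4) (Function('m')(M) = Mul(Rational(1, 2), Pow(-2, -1)) = Mul(Rational(1, 2), Rational(-1, 2)) = Rational(-1, 4))
Function('f')(Z, N) = Rational(-17, 4) (Function('f')(Z, N) = Add(-4, Rational(-1, 4)) = Rational(-17, 4))
Pow(Add(Function('f')(11, -3), Mul(1, 10)), 2) = Pow(Add(Rational(-17, 4), Mul(1, 10)), 2) = Pow(Add(Rational(-17, 4), 10), 2) = Pow(Rational(23, 4), 2) = Rational(529, 16)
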